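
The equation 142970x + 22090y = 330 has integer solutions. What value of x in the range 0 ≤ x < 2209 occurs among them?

646

gcd(142970, 22090) = 10 (Euclid: 142970 = 6·22090 + 10430; 22090 = 2·10430 + 1230; 10430 = 8·1230 + 590; 1230 = 2·590 + 50; 590 = 11·50 + 40; 50 = 1·40 + 10; 40 = 4·10 + 0), and 10 | 330.
Extended Euclid: 142970·(-449) + 22090·(2906) = 10. Scale by 33: x₀ = -14817.
General solution x = x₀ + 2209t; reducing mod 2209 gives x = 646 (and y = -4181).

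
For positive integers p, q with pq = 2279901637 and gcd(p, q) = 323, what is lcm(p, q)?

Since gcd(p,q)·lcm(p,q) = pq, lcm = 2279901637/323 = 7058519.

7058519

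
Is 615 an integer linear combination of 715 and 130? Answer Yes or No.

By Bézout, 715p − 130q = 615 has integer solutions iff gcd(715, 130) | 615.
Euclid: 715 = 5·130 + 65; 130 = 2·65 + 0. gcd = 65; 615 mod 65 = 30. No.

No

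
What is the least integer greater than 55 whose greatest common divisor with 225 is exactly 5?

225 = 5·45. Any m with gcd(m, 225) = 5 is a multiple of 5, say 5s, with s coprime to 45.
Need s > 55/5, so s ≥ 12. First s ≥ 12 with gcd(s, 45) = 1 is s = 13. Thus m = 5·13 = 65.

65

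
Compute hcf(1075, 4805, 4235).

gcd(1075, 4805): 4805 = 4·1075 + 505; 1075 = 2·505 + 65; 505 = 7·65 + 50; 65 = 1·50 + 15; 50 = 3·15 + 5; 15 = 3·5 + 0 → 5
gcd(5, 4235): 4235 = 847·5 + 0 → 5

5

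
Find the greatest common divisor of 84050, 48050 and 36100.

gcd(84050, 48050): 84050 = 1·48050 + 36000; 48050 = 1·36000 + 12050; 36000 = 2·12050 + 11900; 12050 = 1·11900 + 150; 11900 = 79·150 + 50; 150 = 3·50 + 0 → 50
gcd(50, 36100): 36100 = 722·50 + 0 → 50

50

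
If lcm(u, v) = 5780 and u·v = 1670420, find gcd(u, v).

From gcd × lcm = uv: gcd = 1670420 / 5780 = 289.

289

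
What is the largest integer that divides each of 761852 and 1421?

49

Euclid: 761852 = 536·1421 + 196; 1421 = 7·196 + 49; 196 = 4·49 + 0. Last nonzero remainder: 49.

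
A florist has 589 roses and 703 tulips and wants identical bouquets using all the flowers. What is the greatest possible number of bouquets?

19

589 = 19 · 31
703 = 19 · 37
Common: 19 = 19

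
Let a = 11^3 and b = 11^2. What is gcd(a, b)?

121

min exponent per shared prime: 11^2 = 121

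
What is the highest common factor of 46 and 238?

46 = 2 · 23
238 = 2 · 7 · 17
Common: 2 = 2

2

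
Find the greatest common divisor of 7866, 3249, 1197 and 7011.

gcd(7866, 3249): 7866 = 2·3249 + 1368; 3249 = 2·1368 + 513; 1368 = 2·513 + 342; 513 = 1·342 + 171; 342 = 2·171 + 0 → 171
gcd(171, 1197): 1197 = 7·171 + 0 → 171
gcd(171, 7011): 7011 = 41·171 + 0 → 171

171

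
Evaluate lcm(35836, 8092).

250852

35836 = 2² · 17² · 31; 8092 = 2² · 7 · 17²
max exponents: 2² · 7 · 17² · 31 = 250852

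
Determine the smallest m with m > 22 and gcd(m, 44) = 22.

gcd(m, 44) = 22 forces 22 | m; write m = 22s. Then gcd(22s, 22·2) = 22·gcd(s, 2), so need gcd(s, 2) = 1.
22s > 22 gives s ≥ 2. The least s ≥ 2 coprime to 2 is 3, so m = 22·3 = 66.

66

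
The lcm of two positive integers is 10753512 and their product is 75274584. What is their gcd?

From gcd × lcm = uv: gcd = 75274584 / 10753512 = 7.

7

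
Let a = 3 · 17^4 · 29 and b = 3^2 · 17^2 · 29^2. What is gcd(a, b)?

min exponent per shared prime: 3 · 17^2 · 29 = 25143

25143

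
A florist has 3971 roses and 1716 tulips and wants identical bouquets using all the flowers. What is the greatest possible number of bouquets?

3971 = 11 · 19²
1716 = 2² · 3 · 11 · 13
Common: 11 = 11

11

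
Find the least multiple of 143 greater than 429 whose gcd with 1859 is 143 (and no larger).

572

Multiples of 143 above 429: 143·4, 143·5, … . Need the cofactor coprime to 1859/143 = 13.
Checking s = 4, 5, … the first with gcd(s, 13) = 1 is s = 4, giving 572.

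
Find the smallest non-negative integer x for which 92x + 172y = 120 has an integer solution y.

Euclid: 172 = 1·92 + 80; 92 = 1·80 + 12; 80 = 6·12 + 8; 12 = 1·8 + 4; 8 = 2·4 + 0 → gcd = 4; 120 = 4·30.
Back-substitution yields 92·(15) + 172·(-8) = 4, so one solution is x = 15·30 = 450, y = -8·30 = -240.
Solutions in x differ by 172/4 = 43; the one in [0, 43) is 450 mod 43 = 20.

20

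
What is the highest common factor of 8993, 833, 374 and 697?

gcd(8993, 833): 8993 = 10·833 + 663; 833 = 1·663 + 170; 663 = 3·170 + 153; 170 = 1·153 + 17; 153 = 9·17 + 0 → 17
gcd(17, 374): 374 = 22·17 + 0 → 17
gcd(17, 697): 697 = 41·17 + 0 → 17

17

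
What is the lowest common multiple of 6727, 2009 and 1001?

276082807

6727 = 7 · 31²; 2009 = 7² · 41; 1001 = 7 · 11 · 13
lcm takes max exponent of each prime: 7² · 11 · 13 · 31² · 41 = 276082807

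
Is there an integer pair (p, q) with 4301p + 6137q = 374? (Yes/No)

Yes

gcd(4301, 6137): 6137 = 1·4301 + 1836; 4301 = 2·1836 + 629; 1836 = 2·629 + 578; 629 = 1·578 + 51; 578 = 11·51 + 17; 51 = 3·17 + 0 → 17
17 divides 374, so a solution exists.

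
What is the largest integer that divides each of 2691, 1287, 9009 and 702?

117

gcd(2691, 1287): 2691 = 2·1287 + 117; 1287 = 11·117 + 0 → 117
gcd(117, 9009): 9009 = 77·117 + 0 → 117
gcd(117, 702): 702 = 6·117 + 0 → 117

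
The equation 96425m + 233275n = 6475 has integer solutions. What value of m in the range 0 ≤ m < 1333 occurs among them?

Reduce mod 233275: 96425m ≡ 6475 (mod 233275). With g = gcd(96425, 233275) = 175 dividing 6475, divide through: 551m ≡ 37 (mod 1333).
Since gcd(551, 1333) = 1, m ≡ 37·(551)⁻¹ ≡ 721 (mod 1333). Smallest non-negative: 721.

721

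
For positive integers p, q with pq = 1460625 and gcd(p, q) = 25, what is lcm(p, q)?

Since gcd(p,q)·lcm(p,q) = pq, lcm = 1460625/25 = 58425.

58425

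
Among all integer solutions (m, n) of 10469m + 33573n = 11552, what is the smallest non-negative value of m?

Reduce mod 33573: 10469m ≡ 11552 (mod 33573). With g = gcd(10469, 33573) = 361 dividing 11552, divide through: 29m ≡ 32 (mod 93).
Since gcd(29, 93) = 1, m ≡ 32·(29)⁻¹ ≡ 46 (mod 93). Smallest non-negative: 46.

46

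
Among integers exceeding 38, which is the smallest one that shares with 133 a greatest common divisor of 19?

57

gcd(k, 133) = 19 forces 19 | k; write k = 19s. Then gcd(19s, 19·7) = 19·gcd(s, 7), so need gcd(s, 7) = 1.
19s > 38 gives s ≥ 3. The least s ≥ 3 coprime to 7 is 3, so k = 19·3 = 57.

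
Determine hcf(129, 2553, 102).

129 = 3 · 43; 2553 = 3 · 23 · 37; 102 = 2 · 3 · 17
gcd takes min exponent of each prime: 3 = 3

3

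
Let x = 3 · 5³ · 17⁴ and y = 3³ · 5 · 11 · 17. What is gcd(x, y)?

255

min exponent per shared prime: 3 · 5 · 17 = 255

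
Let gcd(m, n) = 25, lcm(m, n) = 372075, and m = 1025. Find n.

9075

m·n = gcd·lcm = 25·372075 = 9301875, so n = 9301875/1025 = 9075.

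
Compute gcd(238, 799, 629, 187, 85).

gcd(238, 799): 799 = 3·238 + 85; 238 = 2·85 + 68; 85 = 1·68 + 17; 68 = 4·17 + 0 → 17
gcd(17, 629): 629 = 37·17 + 0 → 17
gcd(17, 187): 187 = 11·17 + 0 → 17
gcd(17, 85): 85 = 5·17 + 0 → 17

17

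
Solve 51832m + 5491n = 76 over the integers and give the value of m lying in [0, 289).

gcd(51832, 5491) = 19 (Euclid: 51832 = 9·5491 + 2413; 5491 = 2·2413 + 665; 2413 = 3·665 + 418; 665 = 1·418 + 247; 418 = 1·247 + 171; 247 = 1·171 + 76; 171 = 2·76 + 19; 76 = 4·19 + 0), and 19 | 76.
Extended Euclid: 51832·(66) + 5491·(-623) = 19. Scale by 4: m₀ = 264.
General solution m = m₀ + 289t; reducing mod 289 gives m = 264 (and n = -2492).

264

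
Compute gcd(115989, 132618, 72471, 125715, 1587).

3

115989 = 3 · 23 · 41²; 132618 = 2 · 3 · 23 · 31²; 72471 = 3 · 7² · 17 · 29; 125715 = 3 · 5 · 17² · 29; 1587 = 3 · 23²
gcd takes min exponent of each prime: 3 = 3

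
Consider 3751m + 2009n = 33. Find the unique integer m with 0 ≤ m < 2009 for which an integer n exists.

1738

Euclid: 3751 = 1·2009 + 1742; 2009 = 1·1742 + 267; 1742 = 6·267 + 140; 267 = 1·140 + 127; 140 = 1·127 + 13; 127 = 9·13 + 10; 13 = 1·10 + 3; 10 = 3·3 + 1; 3 = 3·1 + 0 → gcd = 1; 33 = 1·33.
Back-substitution yields 3751·(-617) + 2009·(1152) = 1, so one solution is m = -617·33 = -20361, n = 1152·33 = 38016.
Solutions in m differ by 2009/1 = 2009; the one in [0, 2009) is -20361 mod 2009 = 1738.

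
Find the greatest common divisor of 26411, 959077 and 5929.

49

26411 = 7⁴ · 11; 959077 = 7² · 23² · 37; 5929 = 7² · 11²
gcd takes min exponent of each prime: 7² = 49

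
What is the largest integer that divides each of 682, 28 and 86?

2

gcd(682, 28): 682 = 24·28 + 10; 28 = 2·10 + 8; 10 = 1·8 + 2; 8 = 4·2 + 0 → 2
gcd(2, 86): 86 = 43·2 + 0 → 2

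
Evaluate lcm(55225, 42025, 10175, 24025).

36309580794575

55225 = 5² · 47²; 42025 = 5² · 41²; 10175 = 5² · 11 · 37; 24025 = 5² · 31²
lcm takes max exponent of each prime: 5² · 11 · 31² · 37 · 41² · 47² = 36309580794575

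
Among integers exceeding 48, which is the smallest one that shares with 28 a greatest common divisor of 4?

52

Multiples of 4 above 48: 4·13, 4·14, … . Need the cofactor coprime to 28/4 = 7.
Checking s = 13, 14, … the first with gcd(s, 7) = 1 is s = 13, giving 52.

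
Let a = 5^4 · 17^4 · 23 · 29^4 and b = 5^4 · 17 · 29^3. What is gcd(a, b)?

259133125

min exponent per shared prime: 5^4 · 17 · 29^3 = 259133125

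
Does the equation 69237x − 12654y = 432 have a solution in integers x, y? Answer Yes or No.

By Bézout, 69237x − 12654y = 432 has integer solutions iff gcd(69237, 12654) | 432.
Euclid: 69237 = 5·12654 + 5967; 12654 = 2·5967 + 720; 5967 = 8·720 + 207; 720 = 3·207 + 99; 207 = 2·99 + 9; 99 = 11·9 + 0. gcd = 9; 432 mod 9 = 0. Yes.

Yes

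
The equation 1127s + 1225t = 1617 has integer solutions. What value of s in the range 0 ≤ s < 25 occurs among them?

gcd(1127, 1225) = 49 (Euclid: 1225 = 1·1127 + 98; 1127 = 11·98 + 49; 98 = 2·49 + 0), and 49 | 1617.
Extended Euclid: 1127·(12) + 1225·(-11) = 49. Scale by 33: s₀ = 396.
General solution s = s₀ + 25k; reducing mod 25 gives s = 21 (and t = -18).

21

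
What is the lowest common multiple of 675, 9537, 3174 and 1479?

65838202650

675 = 3³ · 5²; 9537 = 3 · 11 · 17²; 3174 = 2 · 3 · 23²; 1479 = 3 · 17 · 29
lcm takes max exponent of each prime: 2 · 3³ · 5² · 11 · 17² · 23² · 29 = 65838202650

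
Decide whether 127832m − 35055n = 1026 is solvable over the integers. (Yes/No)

gcd(127832, 35055): 127832 = 3·35055 + 22667; 35055 = 1·22667 + 12388; 22667 = 1·12388 + 10279; 12388 = 1·10279 + 2109; 10279 = 4·2109 + 1843; 2109 = 1·1843 + 266; 1843 = 6·266 + 247; 266 = 1·247 + 19; 247 = 13·19 + 0 → 19
19 divides 1026, so a solution exists.

Yes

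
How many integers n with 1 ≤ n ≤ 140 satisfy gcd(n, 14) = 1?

60

Prime factors of 14: 2, 7. Count integers ≤ 140 divisible by none of them.
By inclusion–exclusion: 140 − ⌊140/2⌋ − ⌊140/7⌋ + ⌊140/14⌋ = 60.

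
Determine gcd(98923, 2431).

187

98923 = 11 · 17 · 23²
2431 = 11 · 13 · 17
Common: 11 · 17 = 187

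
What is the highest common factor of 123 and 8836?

1

123 = 3 · 41
8836 = 2² · 47²
Common: 1 = 1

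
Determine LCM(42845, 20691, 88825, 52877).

8292435525

lcm(42845, 20691) = 42845·20691/gcd = 886505895/209 = 4241655
lcm(4241655, 88825) = 4241655·88825/gcd = 376765005375/1045 = 360540675
lcm(360540675, 52877) = 360540675·52877/gcd = 19064309271975/2299 = 8292435525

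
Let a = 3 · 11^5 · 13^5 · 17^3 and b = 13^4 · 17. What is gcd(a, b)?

485537

min exponent per shared prime: 13^4 · 17 = 485537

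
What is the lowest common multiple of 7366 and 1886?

6946138

7366 = 2 · 29 · 127; 1886 = 2 · 23 · 41
max exponents: 2 · 23 · 29 · 41 · 127 = 6946138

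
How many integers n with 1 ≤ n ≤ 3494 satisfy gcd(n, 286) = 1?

Prime factors of 286: 2, 11, 13. Count integers ≤ 3494 divisible by none of them.
By inclusion–exclusion: 3494 − ⌊3494/2⌋ − ⌊3494/11⌋ − ⌊3494/13⌋ + ⌊3494/22⌋ + ⌊3494/26⌋ + ⌊3494/143⌋ − ⌊3494/286⌋ = 1466.

1466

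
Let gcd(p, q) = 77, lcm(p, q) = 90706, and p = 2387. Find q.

p·q = gcd·lcm = 77·90706 = 6984362, so q = 6984362/2387 = 2926.

2926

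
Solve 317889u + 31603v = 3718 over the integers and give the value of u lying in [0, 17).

Euclid: 317889 = 10·31603 + 1859; 31603 = 17·1859 + 0 → gcd = 1859; 3718 = 1859·2.
Back-substitution yields 317889·(1) + 31603·(-10) = 1859, so one solution is u = 1·2 = 2, v = -10·2 = -20.
Solutions in u differ by 31603/1859 = 17; the one in [0, 17) is 2 mod 17 = 2.

2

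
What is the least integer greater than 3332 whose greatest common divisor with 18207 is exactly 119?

3451

Multiples of 119 above 3332: 119·29, 119·30, … . Need the cofactor coprime to 18207/119 = 153.
Checking s = 29, 30, … the first with gcd(s, 153) = 1 is s = 29, giving 3451.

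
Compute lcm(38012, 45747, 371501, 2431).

145496137644

38012 = 2² · 13 · 17 · 43; 45747 = 3² · 13 · 17 · 23; 371501 = 13 · 17 · 41²; 2431 = 11 · 13 · 17
lcm takes max exponent of each prime: 2² · 3² · 11 · 13 · 17 · 23 · 41² · 43 = 145496137644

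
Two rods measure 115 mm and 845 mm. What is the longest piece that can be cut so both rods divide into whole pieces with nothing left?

5

115 = 5 · 23
845 = 5 · 13²
Common: 5 = 5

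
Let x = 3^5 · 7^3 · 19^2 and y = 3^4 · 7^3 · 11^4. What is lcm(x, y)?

440532887949

max exponent per prime: 3^5 · 7^3 · 11^4 · 19^2 = 440532887949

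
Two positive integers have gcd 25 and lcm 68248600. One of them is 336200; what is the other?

a·b = gcd·lcm = 25·68248600 = 1706215000, so b = 1706215000/336200 = 5075.

5075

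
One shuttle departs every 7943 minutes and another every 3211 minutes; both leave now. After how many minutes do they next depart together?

gcd first: 7943 = 2·3211 + 1521; 3211 = 2·1521 + 169; 1521 = 9·169 + 0 → gcd = 169
lcm = 7943·3211/gcd = 25504973/169 = 150917

150917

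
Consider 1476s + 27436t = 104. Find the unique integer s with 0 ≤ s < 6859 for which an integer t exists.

1357

Euclid: 27436 = 18·1476 + 868; 1476 = 1·868 + 608; 868 = 1·608 + 260; 608 = 2·260 + 88; 260 = 2·88 + 84; 88 = 1·84 + 4; 84 = 21·4 + 0 → gcd = 4; 104 = 4·26.
Back-substitution yields 1476·(316) + 27436·(-17) = 4, so one solution is s = 316·26 = 8216, t = -17·26 = -442.
Solutions in s differ by 27436/4 = 6859; the one in [0, 6859) is 8216 mod 6859 = 1357.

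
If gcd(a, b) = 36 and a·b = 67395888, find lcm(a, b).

1872108

gcd·lcm = product, so lcm = 67395888/36 = 1872108.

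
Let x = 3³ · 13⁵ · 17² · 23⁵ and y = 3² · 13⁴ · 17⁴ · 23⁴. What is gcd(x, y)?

20788593421401

min exponent per shared prime: 3² · 13⁴ · 17² · 23⁴ = 20788593421401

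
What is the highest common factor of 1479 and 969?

Euclid: 1479 = 1·969 + 510; 969 = 1·510 + 459; 510 = 1·459 + 51; 459 = 9·51 + 0. Last nonzero remainder: 51.

51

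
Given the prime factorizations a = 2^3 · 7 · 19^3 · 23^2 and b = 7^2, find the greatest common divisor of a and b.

min exponent per shared prime: 7 = 7

7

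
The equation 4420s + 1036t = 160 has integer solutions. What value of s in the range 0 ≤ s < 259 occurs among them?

Reduce mod 1036: 4420s ≡ 160 (mod 1036). With g = gcd(4420, 1036) = 4 dividing 160, divide through: 1105s ≡ 40 (mod 259).
Since gcd(1105, 259) = 1, s ≡ 40·(1105)⁻¹ ≡ 177 (mod 259). Smallest non-negative: 177.

177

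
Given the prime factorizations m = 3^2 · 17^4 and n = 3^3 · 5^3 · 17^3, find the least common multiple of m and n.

281883375

max exponent per prime: 3^3 · 5^3 · 17^4 = 281883375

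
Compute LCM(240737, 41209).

202459817

240737 = 7² · 17³; 41209 = 7² · 29²
max exponents: 7² · 17³ · 29² = 202459817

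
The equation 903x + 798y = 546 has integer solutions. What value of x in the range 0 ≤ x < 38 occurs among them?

28

Reduce mod 798: 903x ≡ 546 (mod 798). With g = gcd(903, 798) = 21 dividing 546, divide through: 43x ≡ 26 (mod 38).
Since gcd(43, 38) = 1, x ≡ 26·(43)⁻¹ ≡ 28 (mod 38). Smallest non-negative: 28.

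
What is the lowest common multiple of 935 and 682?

935 = 5 · 11 · 17; 682 = 2 · 11 · 31
max exponents: 2 · 5 · 11 · 17 · 31 = 57970

57970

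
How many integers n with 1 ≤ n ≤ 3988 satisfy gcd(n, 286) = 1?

1674

286 = 2·11·13. Inclusion–exclusion on these primes:
3988 − ⌊3988/2⌋ − ⌊3988/11⌋ − ⌊3988/13⌋ + ⌊3988/22⌋ + ⌊3988/26⌋ + ⌊3988/143⌋ − ⌊3988/286⌋ = 1674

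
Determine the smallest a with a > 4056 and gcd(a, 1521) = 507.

5070

gcd(a, 1521) = 507 forces 507 | a; write a = 507s. Then gcd(507s, 507·3) = 507·gcd(s, 3), so need gcd(s, 3) = 1.
507s > 4056 gives s ≥ 9. The least s ≥ 9 coprime to 3 is 10, so a = 507·10 = 5070.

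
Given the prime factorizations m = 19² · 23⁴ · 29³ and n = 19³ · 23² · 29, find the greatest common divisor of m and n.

5538101

min exponent per shared prime: 19² · 23² · 29 = 5538101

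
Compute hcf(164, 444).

4

Euclid: 444 = 2·164 + 116; 164 = 1·116 + 48; 116 = 2·48 + 20; 48 = 2·20 + 8; 20 = 2·8 + 4; 8 = 2·4 + 0. Last nonzero remainder: 4.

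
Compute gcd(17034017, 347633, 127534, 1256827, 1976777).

2057

gcd(17034017, 347633): 17034017 = 49·347633 + 0 → 347633
gcd(347633, 127534): 347633 = 2·127534 + 92565; 127534 = 1·92565 + 34969; 92565 = 2·34969 + 22627; 34969 = 1·22627 + 12342; 22627 = 1·12342 + 10285; 12342 = 1·10285 + 2057; 10285 = 5·2057 + 0 → 2057
gcd(2057, 1256827): 1256827 = 611·2057 + 0 → 2057
gcd(2057, 1976777): 1976777 = 961·2057 + 0 → 2057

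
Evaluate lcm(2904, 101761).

2442264

2904 = 2³ · 3 · 11²; 101761 = 11² · 29²
max exponents: 2³ · 3 · 11² · 29² = 2442264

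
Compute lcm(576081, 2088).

gcd first: 576081 = 275·2088 + 1881; 2088 = 1·1881 + 207; 1881 = 9·207 + 18; 207 = 11·18 + 9; 18 = 2·9 + 0 → gcd = 9
lcm = 576081·2088/gcd = 1202857128/9 = 133650792

133650792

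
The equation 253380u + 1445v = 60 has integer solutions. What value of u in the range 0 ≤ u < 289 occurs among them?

gcd(253380, 1445) = 5 (Euclid: 253380 = 175·1445 + 505; 1445 = 2·505 + 435; 505 = 1·435 + 70; 435 = 6·70 + 15; 70 = 4·15 + 10; 15 = 1·10 + 5; 10 = 2·5 + 0), and 5 | 60.
Extended Euclid: 253380·(-103) + 1445·(18061) = 5. Scale by 12: u₀ = -1236.
General solution u = u₀ + 289t; reducing mod 289 gives u = 209 (and v = -36648).

209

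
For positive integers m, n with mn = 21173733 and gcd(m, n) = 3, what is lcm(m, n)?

For any two positive integers, gcd × lcm equals their product. Hence lcm = 21173733 / 3 = 7057911.

7057911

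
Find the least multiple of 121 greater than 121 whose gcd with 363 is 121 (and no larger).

Multiples of 121 above 121: 121·2, 121·3, … . Need the cofactor coprime to 363/121 = 3.
Checking s = 2, 3, … the first with gcd(s, 3) = 1 is s = 2, giving 242.

242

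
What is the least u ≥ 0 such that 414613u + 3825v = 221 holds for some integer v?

gcd(414613, 3825) = 17 (Euclid: 414613 = 108·3825 + 1513; 3825 = 2·1513 + 799; 1513 = 1·799 + 714; 799 = 1·714 + 85; 714 = 8·85 + 34; 85 = 2·34 + 17; 34 = 2·17 + 0), and 17 | 221.
Extended Euclid: 414613·(-91) + 3825·(9864) = 17. Scale by 13: u₀ = -1183.
General solution u = u₀ + 225t; reducing mod 225 gives u = 167 (and v = -18102).

167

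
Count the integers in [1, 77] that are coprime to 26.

36

26 = 2·13. Inclusion–exclusion on these primes:
77 − ⌊77/2⌋ − ⌊77/13⌋ + ⌊77/26⌋ = 36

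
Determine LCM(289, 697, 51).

289 = 17²; 697 = 17 · 41; 51 = 3 · 17
lcm takes max exponent of each prime: 3 · 17² · 41 = 35547

35547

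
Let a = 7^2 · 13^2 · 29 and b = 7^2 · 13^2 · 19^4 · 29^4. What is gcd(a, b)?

240149

min exponent per shared prime: 7^2 · 13^2 · 29 = 240149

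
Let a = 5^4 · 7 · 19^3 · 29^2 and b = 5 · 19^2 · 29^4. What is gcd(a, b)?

min exponent per shared prime: 5 · 19^2 · 29^2 = 1518005

1518005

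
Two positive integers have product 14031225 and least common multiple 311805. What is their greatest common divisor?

gcd·lcm = product, so gcd = 14031225/311805 = 45.

45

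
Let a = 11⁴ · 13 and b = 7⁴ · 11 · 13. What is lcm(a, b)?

456989533

max exponent per prime: 7⁴ · 11⁴ · 13 = 456989533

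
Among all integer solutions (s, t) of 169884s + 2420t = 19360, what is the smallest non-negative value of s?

gcd(169884, 2420) = 484 (Euclid: 169884 = 70·2420 + 484; 2420 = 5·484 + 0), and 484 | 19360.
Extended Euclid: 169884·(1) + 2420·(-70) = 484. Scale by 40: s₀ = 40.
General solution s = s₀ + 5k; reducing mod 5 gives s = 0 (and t = 8).

0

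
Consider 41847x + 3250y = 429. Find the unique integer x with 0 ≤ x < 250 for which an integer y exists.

Euclid: 41847 = 12·3250 + 2847; 3250 = 1·2847 + 403; 2847 = 7·403 + 26; 403 = 15·26 + 13; 26 = 2·13 + 0 → gcd = 13; 429 = 13·33.
Back-substitution yields 41847·(-121) + 3250·(1558) = 13, so one solution is x = -121·33 = -3993, y = 1558·33 = 51414.
Solutions in x differ by 3250/13 = 250; the one in [0, 250) is -3993 mod 250 = 7.

7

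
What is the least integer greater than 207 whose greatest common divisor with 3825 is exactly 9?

216

3825 = 9·425. Any k with gcd(k, 3825) = 9 is a multiple of 9, say 9s, with s coprime to 425.
Need s > 207/9, so s ≥ 24. First s ≥ 24 with gcd(s, 425) = 1 is s = 24. Thus k = 9·24 = 216.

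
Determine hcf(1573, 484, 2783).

gcd(1573, 484): 1573 = 3·484 + 121; 484 = 4·121 + 0 → 121
gcd(121, 2783): 2783 = 23·121 + 0 → 121

121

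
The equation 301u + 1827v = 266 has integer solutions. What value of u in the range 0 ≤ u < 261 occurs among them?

Reduce mod 1827: 301u ≡ 266 (mod 1827). With g = gcd(301, 1827) = 7 dividing 266, divide through: 43u ≡ 38 (mod 261).
Since gcd(43, 261) = 1, u ≡ 38·(43)⁻¹ ≡ 98 (mod 261). Smallest non-negative: 98.

98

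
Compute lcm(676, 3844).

649636

gcd first: 3844 = 5·676 + 464; 676 = 1·464 + 212; 464 = 2·212 + 40; 212 = 5·40 + 12; 40 = 3·12 + 4; 12 = 3·4 + 0 → gcd = 4
lcm = 676·3844/gcd = 2598544/4 = 649636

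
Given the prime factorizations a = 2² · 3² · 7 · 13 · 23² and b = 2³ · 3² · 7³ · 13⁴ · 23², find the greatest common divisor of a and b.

min exponent per shared prime: 2² · 3² · 7 · 13 · 23² = 1733004

1733004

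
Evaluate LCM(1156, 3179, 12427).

1156 = 2² · 17²; 3179 = 11 · 17²; 12427 = 17² · 43
lcm takes max exponent of each prime: 2² · 11 · 17² · 43 = 546788

546788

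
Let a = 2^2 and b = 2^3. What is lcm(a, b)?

8

max exponent per prime: 2^3 = 8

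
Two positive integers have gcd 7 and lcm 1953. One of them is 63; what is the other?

217

a·b = gcd·lcm = 7·1953 = 13671, so b = 13671/63 = 217.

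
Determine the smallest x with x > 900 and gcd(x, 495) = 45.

gcd(x, 495) = 45 forces 45 | x; write x = 45s. Then gcd(45s, 45·11) = 45·gcd(s, 11), so need gcd(s, 11) = 1.
45s > 900 gives s ≥ 21. The least s ≥ 21 coprime to 11 is 21, so x = 45·21 = 945.

945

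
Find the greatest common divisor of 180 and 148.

4

180 = 2² · 3² · 5
148 = 2² · 37
Common: 2² = 4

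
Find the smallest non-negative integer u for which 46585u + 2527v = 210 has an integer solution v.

329

Reduce mod 2527: 46585u ≡ 210 (mod 2527). With g = gcd(46585, 2527) = 7 dividing 210, divide through: 6655u ≡ 30 (mod 361).
Since gcd(6655, 361) = 1, u ≡ 30·(6655)⁻¹ ≡ 329 (mod 361). Smallest non-negative: 329.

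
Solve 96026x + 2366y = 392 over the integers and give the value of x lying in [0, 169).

gcd(96026, 2366) = 14 (Euclid: 96026 = 40·2366 + 1386; 2366 = 1·1386 + 980; 1386 = 1·980 + 406; 980 = 2·406 + 168; 406 = 2·168 + 70; 168 = 2·70 + 28; 70 = 2·28 + 14; 28 = 2·14 + 0), and 14 | 392.
Extended Euclid: 96026·(70) + 2366·(-2841) = 14. Scale by 28: x₀ = 1960.
General solution x = x₀ + 169t; reducing mod 169 gives x = 101 (and y = -4099).

101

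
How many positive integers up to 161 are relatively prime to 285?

81

Prime factors of 285: 3, 5, 19. Count integers ≤ 161 divisible by none of them.
By inclusion–exclusion: 161 − ⌊161/3⌋ − ⌊161/5⌋ − ⌊161/19⌋ + ⌊161/15⌋ + ⌊161/57⌋ + ⌊161/95⌋ − ⌊161/285⌋ = 81.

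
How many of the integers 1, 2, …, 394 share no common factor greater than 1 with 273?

Prime factors of 273: 3, 7, 13. Count integers ≤ 394 divisible by none of them.
By inclusion–exclusion: 394 − ⌊394/3⌋ − ⌊394/7⌋ − ⌊394/13⌋ + ⌊394/21⌋ + ⌊394/39⌋ + ⌊394/91⌋ − ⌊394/273⌋ = 208.

208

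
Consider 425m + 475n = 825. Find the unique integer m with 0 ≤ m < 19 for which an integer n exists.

Euclid: 475 = 1·425 + 50; 425 = 8·50 + 25; 50 = 2·25 + 0 → gcd = 25; 825 = 25·33.
Back-substitution yields 425·(9) + 475·(-8) = 25, so one solution is m = 9·33 = 297, n = -8·33 = -264.
Solutions in m differ by 475/25 = 19; the one in [0, 19) is 297 mod 19 = 12.

12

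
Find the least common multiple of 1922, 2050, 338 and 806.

332938450

1922 = 2 · 31²; 2050 = 2 · 5² · 41; 338 = 2 · 13²; 806 = 2 · 13 · 31
lcm takes max exponent of each prime: 2 · 5² · 13² · 31² · 41 = 332938450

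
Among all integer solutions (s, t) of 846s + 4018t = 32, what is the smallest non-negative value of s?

304

gcd(846, 4018) = 2 (Euclid: 4018 = 4·846 + 634; 846 = 1·634 + 212; 634 = 2·212 + 210; 212 = 1·210 + 2; 210 = 105·2 + 0), and 2 | 32.
Extended Euclid: 846·(19) + 4018·(-4) = 2. Scale by 16: s₀ = 304.
General solution s = s₀ + 2009k; reducing mod 2009 gives s = 304 (and t = -64).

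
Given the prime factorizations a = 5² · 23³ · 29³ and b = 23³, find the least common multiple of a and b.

7418524075

max exponent per prime: 5² · 23³ · 29³ = 7418524075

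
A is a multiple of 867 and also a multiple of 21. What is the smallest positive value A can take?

6069

867 = 3 · 17²; 21 = 3 · 7
max exponents: 3 · 7 · 17² = 6069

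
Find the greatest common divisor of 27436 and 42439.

27436 = 2² · 19³
42439 = 31 · 37²
Common: 1 = 1

1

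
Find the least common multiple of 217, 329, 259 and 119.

217 = 7 · 31; 329 = 7 · 47; 259 = 7 · 37; 119 = 7 · 17
lcm takes max exponent of each prime: 7 · 17 · 31 · 37 · 47 = 6415171

6415171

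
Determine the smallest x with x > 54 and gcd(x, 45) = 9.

45 = 9·5. Any x with gcd(x, 45) = 9 is a multiple of 9, say 9s, with s coprime to 5.
Need s > 54/9, so s ≥ 7. First s ≥ 7 with gcd(s, 5) = 1 is s = 7. Thus x = 9·7 = 63.

63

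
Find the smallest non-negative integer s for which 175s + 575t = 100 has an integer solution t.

Euclid: 575 = 3·175 + 50; 175 = 3·50 + 25; 50 = 2·25 + 0 → gcd = 25; 100 = 25·4.
Back-substitution yields 175·(10) + 575·(-3) = 25, so one solution is s = 10·4 = 40, t = -3·4 = -12.
Solutions in s differ by 575/25 = 23; the one in [0, 23) is 40 mod 23 = 17.

17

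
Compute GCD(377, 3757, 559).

gcd(377, 3757): 3757 = 9·377 + 364; 377 = 1·364 + 13; 364 = 28·13 + 0 → 13
gcd(13, 559): 559 = 43·13 + 0 → 13

13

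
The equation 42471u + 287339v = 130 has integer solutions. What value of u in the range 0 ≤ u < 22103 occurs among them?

gcd(42471, 287339) = 13 (Euclid: 287339 = 6·42471 + 32513; 42471 = 1·32513 + 9958; 32513 = 3·9958 + 2639; 9958 = 3·2639 + 2041; 2639 = 1·2041 + 598; 2041 = 3·598 + 247; 598 = 2·247 + 104; 247 = 2·104 + 39; 104 = 2·39 + 26; 39 = 1·26 + 13; 26 = 2·13 + 0), and 13 | 130.
Extended Euclid: 42471·(8166) + 287339·(-1207) = 13. Scale by 10: u₀ = 81660.
General solution u = u₀ + 22103t; reducing mod 22103 gives u = 15351 (and v = -2269).

15351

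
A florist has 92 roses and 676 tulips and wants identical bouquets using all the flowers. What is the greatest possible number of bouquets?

92 = 2² · 23
676 = 2² · 13²
Common: 2² = 4

4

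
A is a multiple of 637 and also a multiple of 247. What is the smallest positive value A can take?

12103

gcd first: 637 = 2·247 + 143; 247 = 1·143 + 104; 143 = 1·104 + 39; 104 = 2·39 + 26; 39 = 1·26 + 13; 26 = 2·13 + 0 → gcd = 13
lcm = 637·247/gcd = 157339/13 = 12103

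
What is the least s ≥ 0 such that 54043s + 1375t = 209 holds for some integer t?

63

Euclid: 54043 = 39·1375 + 418; 1375 = 3·418 + 121; 418 = 3·121 + 55; 121 = 2·55 + 11; 55 = 5·11 + 0 → gcd = 11; 209 = 11·19.
Back-substitution yields 54043·(-23) + 1375·(904) = 11, so one solution is s = -23·19 = -437, t = 904·19 = 17176.
Solutions in s differ by 1375/11 = 125; the one in [0, 125) is -437 mod 125 = 63.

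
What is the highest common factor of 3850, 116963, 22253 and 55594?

gcd(3850, 116963): 116963 = 30·3850 + 1463; 3850 = 2·1463 + 924; 1463 = 1·924 + 539; 924 = 1·539 + 385; 539 = 1·385 + 154; 385 = 2·154 + 77; 154 = 2·77 + 0 → 77
gcd(77, 22253): 22253 = 289·77 + 0 → 77
gcd(77, 55594): 55594 = 722·77 + 0 → 77

77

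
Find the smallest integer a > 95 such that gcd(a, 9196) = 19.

9196 = 19·484. Any a with gcd(a, 9196) = 19 is a multiple of 19, say 19s, with s coprime to 484.
Need s > 95/19, so s ≥ 6. First s ≥ 6 with gcd(s, 484) = 1 is s = 7. Thus a = 19·7 = 133.

133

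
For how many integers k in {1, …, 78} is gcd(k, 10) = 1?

Prime factors of 10: 2, 5. Count integers ≤ 78 divisible by none of them.
By inclusion–exclusion: 78 − ⌊78/2⌋ − ⌊78/5⌋ + ⌊78/10⌋ = 31.

31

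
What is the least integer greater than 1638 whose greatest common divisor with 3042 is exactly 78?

1716

3042 = 78·39. Any k with gcd(k, 3042) = 78 is a multiple of 78, say 78s, with s coprime to 39.
Need s > 1638/78, so s ≥ 22. First s ≥ 22 with gcd(s, 39) = 1 is s = 22. Thus k = 78·22 = 1716.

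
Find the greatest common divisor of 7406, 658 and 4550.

7406 = 2 · 7 · 23²; 658 = 2 · 7 · 47; 4550 = 2 · 5² · 7 · 13
gcd takes min exponent of each prime: 2 · 7 = 14

14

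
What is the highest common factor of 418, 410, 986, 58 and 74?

2

gcd(418, 410): 418 = 1·410 + 8; 410 = 51·8 + 2; 8 = 4·2 + 0 → 2
gcd(2, 986): 986 = 493·2 + 0 → 2
gcd(2, 58): 58 = 29·2 + 0 → 2
gcd(2, 74): 74 = 37·2 + 0 → 2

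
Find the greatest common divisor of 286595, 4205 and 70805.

5

gcd(286595, 4205): 286595 = 68·4205 + 655; 4205 = 6·655 + 275; 655 = 2·275 + 105; 275 = 2·105 + 65; 105 = 1·65 + 40; 65 = 1·40 + 25; 40 = 1·25 + 15; 25 = 1·15 + 10; 15 = 1·10 + 5; 10 = 2·5 + 0 → 5
gcd(5, 70805): 70805 = 14161·5 + 0 → 5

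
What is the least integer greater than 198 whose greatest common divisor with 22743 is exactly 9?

207

22743 = 9·2527. Any k with gcd(k, 22743) = 9 is a multiple of 9, say 9s, with s coprime to 2527.
Need s > 198/9, so s ≥ 23. First s ≥ 23 with gcd(s, 2527) = 1 is s = 23. Thus k = 9·23 = 207.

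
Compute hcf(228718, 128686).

Euclid: 228718 = 1·128686 + 100032; 128686 = 1·100032 + 28654; 100032 = 3·28654 + 14070; 28654 = 2·14070 + 514; 14070 = 27·514 + 192; 514 = 2·192 + 130; 192 = 1·130 + 62; 130 = 2·62 + 6; 62 = 10·6 + 2; 6 = 3·2 + 0. Last nonzero remainder: 2.

2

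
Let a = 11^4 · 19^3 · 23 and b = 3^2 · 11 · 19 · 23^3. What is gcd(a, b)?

min exponent per shared prime: 11 · 19 · 23 = 4807

4807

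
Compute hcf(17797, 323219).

13

Euclid: 323219 = 18·17797 + 2873; 17797 = 6·2873 + 559; 2873 = 5·559 + 78; 559 = 7·78 + 13; 78 = 6·13 + 0. Last nonzero remainder: 13.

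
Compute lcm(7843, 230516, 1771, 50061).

7843 = 11 · 23 · 31; 230516 = 2² · 11 · 13² · 31; 1771 = 7 · 11 · 23; 50061 = 3 · 11 · 37 · 41
lcm takes max exponent of each prime: 2² · 3 · 7 · 11 · 13² · 23 · 31 · 37 · 41 = 168901608876

168901608876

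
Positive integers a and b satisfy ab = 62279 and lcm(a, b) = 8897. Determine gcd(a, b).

7

From gcd × lcm = ab: gcd = 62279 / 8897 = 7.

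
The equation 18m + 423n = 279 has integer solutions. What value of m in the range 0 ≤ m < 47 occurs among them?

gcd(18, 423) = 9 (Euclid: 423 = 23·18 + 9; 18 = 2·9 + 0), and 9 | 279.
Extended Euclid: 18·(-23) + 423·(1) = 9. Scale by 31: m₀ = -713.
General solution m = m₀ + 47t; reducing mod 47 gives m = 39 (and n = -1).

39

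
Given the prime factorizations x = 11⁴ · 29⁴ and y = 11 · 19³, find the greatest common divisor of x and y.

11

min exponent per shared prime: 11 = 11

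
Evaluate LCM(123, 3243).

132963

gcd first: 3243 = 26·123 + 45; 123 = 2·45 + 33; 45 = 1·33 + 12; 33 = 2·12 + 9; 12 = 1·9 + 3; 9 = 3·3 + 0 → gcd = 3
lcm = 123·3243/gcd = 398889/3 = 132963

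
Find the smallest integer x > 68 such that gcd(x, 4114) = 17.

85

gcd(x, 4114) = 17 forces 17 | x; write x = 17s. Then gcd(17s, 17·242) = 17·gcd(s, 242), so need gcd(s, 242) = 1.
17s > 68 gives s ≥ 5. The least s ≥ 5 coprime to 242 is 5, so x = 17·5 = 85.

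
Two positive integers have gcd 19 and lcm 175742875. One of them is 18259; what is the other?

Using uv = gcd(u,v)·lcm(u,v) = 19·175742875 = 3339114625, we get v = 3339114625/18259 = 182875.

182875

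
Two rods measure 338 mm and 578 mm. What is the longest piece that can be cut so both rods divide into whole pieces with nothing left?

Euclid: 578 = 1·338 + 240; 338 = 1·240 + 98; 240 = 2·98 + 44; 98 = 2·44 + 10; 44 = 4·10 + 4; 10 = 2·4 + 2; 4 = 2·2 + 0. Last nonzero remainder: 2.

2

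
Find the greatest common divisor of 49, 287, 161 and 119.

7

49 = 7²; 287 = 7 · 41; 161 = 7 · 23; 119 = 7 · 17
gcd takes min exponent of each prime: 7 = 7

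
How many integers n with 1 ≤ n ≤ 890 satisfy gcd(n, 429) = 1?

498

429 = 3·11·13. Inclusion–exclusion on these primes:
890 − ⌊890/3⌋ − ⌊890/11⌋ − ⌊890/13⌋ + ⌊890/33⌋ + ⌊890/39⌋ + ⌊890/143⌋ − ⌊890/429⌋ = 498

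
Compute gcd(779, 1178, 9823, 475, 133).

19

779 = 19 · 41; 1178 = 2 · 19 · 31; 9823 = 11 · 19 · 47; 475 = 5² · 19; 133 = 7 · 19
gcd takes min exponent of each prime: 19 = 19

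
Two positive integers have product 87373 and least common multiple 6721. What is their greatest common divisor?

From gcd × lcm = pq: gcd = 87373 / 6721 = 13.

13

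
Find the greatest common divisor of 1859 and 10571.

11

Euclid: 10571 = 5·1859 + 1276; 1859 = 1·1276 + 583; 1276 = 2·583 + 110; 583 = 5·110 + 33; 110 = 3·33 + 11; 33 = 3·11 + 0. Last nonzero remainder: 11.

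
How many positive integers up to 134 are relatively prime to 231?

70

Prime factors of 231: 3, 7, 11. Count integers ≤ 134 divisible by none of them.
By inclusion–exclusion: 134 − ⌊134/3⌋ − ⌊134/7⌋ − ⌊134/11⌋ + ⌊134/21⌋ + ⌊134/33⌋ + ⌊134/77⌋ − ⌊134/231⌋ = 70.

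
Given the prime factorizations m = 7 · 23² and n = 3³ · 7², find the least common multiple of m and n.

max exponent per prime: 3³ · 7² · 23² = 699867

699867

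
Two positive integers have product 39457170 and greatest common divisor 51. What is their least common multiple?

773670

For any two positive integers, gcd × lcm equals their product. Hence lcm = 39457170 / 51 = 773670.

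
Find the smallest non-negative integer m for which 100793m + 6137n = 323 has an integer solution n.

19

Euclid: 100793 = 16·6137 + 2601; 6137 = 2·2601 + 935; 2601 = 2·935 + 731; 935 = 1·731 + 204; 731 = 3·204 + 119; 204 = 1·119 + 85; 119 = 1·85 + 34; 85 = 2·34 + 17; 34 = 2·17 + 0 → gcd = 17; 323 = 17·19.
Back-substitution yields 100793·(-151) + 6137·(2480) = 17, so one solution is m = -151·19 = -2869, n = 2480·19 = 47120.
Solutions in m differ by 6137/17 = 361; the one in [0, 361) is -2869 mod 361 = 19.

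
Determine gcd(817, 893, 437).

gcd(817, 893): 893 = 1·817 + 76; 817 = 10·76 + 57; 76 = 1·57 + 19; 57 = 3·19 + 0 → 19
gcd(19, 437): 437 = 23·19 + 0 → 19

19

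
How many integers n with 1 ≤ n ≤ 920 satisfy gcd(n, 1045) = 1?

1045 = 5·11·19. Inclusion–exclusion on these primes:
920 − ⌊920/5⌋ − ⌊920/11⌋ − ⌊920/19⌋ + ⌊920/55⌋ + ⌊920/95⌋ + ⌊920/209⌋ − ⌊920/1045⌋ = 634

634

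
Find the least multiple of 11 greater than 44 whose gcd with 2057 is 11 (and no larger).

gcd(t, 2057) = 11 forces 11 | t; write t = 11s. Then gcd(11s, 11·187) = 11·gcd(s, 187), so need gcd(s, 187) = 1.
11s > 44 gives s ≥ 5. The least s ≥ 5 coprime to 187 is 5, so t = 11·5 = 55.

55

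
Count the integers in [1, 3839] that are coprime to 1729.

1729 = 7·13·19. Inclusion–exclusion on these primes:
3839 − ⌊3839/7⌋ − ⌊3839/13⌋ − ⌊3839/19⌋ + ⌊3839/91⌋ + ⌊3839/133⌋ + ⌊3839/247⌋ − ⌊3839/1729⌋ = 2877

2877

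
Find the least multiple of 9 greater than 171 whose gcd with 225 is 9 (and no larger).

189

gcd(k, 225) = 9 forces 9 | k; write k = 9s. Then gcd(9s, 9·25) = 9·gcd(s, 25), so need gcd(s, 25) = 1.
9s > 171 gives s ≥ 20. The least s ≥ 20 coprime to 25 is 21, so k = 9·21 = 189.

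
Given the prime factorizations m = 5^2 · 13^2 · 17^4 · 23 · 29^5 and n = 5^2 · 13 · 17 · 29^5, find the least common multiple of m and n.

166471627079248075

max exponent per prime: 5^2 · 13^2 · 17^4 · 23 · 29^5 = 166471627079248075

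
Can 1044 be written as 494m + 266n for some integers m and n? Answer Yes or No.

No

By Bézout, 494m + 266n = 1044 has integer solutions iff gcd(494, 266) | 1044.
Euclid: 494 = 1·266 + 228; 266 = 1·228 + 38; 228 = 6·38 + 0. gcd = 38; 1044 mod 38 = 18. No.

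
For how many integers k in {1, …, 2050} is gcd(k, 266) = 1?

266 = 2·7·19. Inclusion–exclusion on these primes:
2050 − ⌊2050/2⌋ − ⌊2050/7⌋ − ⌊2050/19⌋ + ⌊2050/14⌋ + ⌊2050/38⌋ + ⌊2050/133⌋ − ⌊2050/266⌋ = 833

833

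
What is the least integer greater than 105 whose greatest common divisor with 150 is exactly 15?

gcd(k, 150) = 15 forces 15 | k; write k = 15s. Then gcd(15s, 15·10) = 15·gcd(s, 10), so need gcd(s, 10) = 1.
15s > 105 gives s ≥ 8. The least s ≥ 8 coprime to 10 is 9, so k = 15·9 = 135.

135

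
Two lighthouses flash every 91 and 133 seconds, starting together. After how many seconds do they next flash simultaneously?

91 = 7 · 13; 133 = 7 · 19
max exponents: 7 · 13 · 19 = 1729

1729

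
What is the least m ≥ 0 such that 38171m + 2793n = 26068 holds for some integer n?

2

Reduce mod 2793: 38171m ≡ 26068 (mod 2793). With g = gcd(38171, 2793) = 931 dividing 26068, divide through: 41m ≡ 28 (mod 3).
Since gcd(41, 3) = 1, m ≡ 28·(41)⁻¹ ≡ 2 (mod 3). Smallest non-negative: 2.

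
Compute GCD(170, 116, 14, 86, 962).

2

gcd(170, 116): 170 = 1·116 + 54; 116 = 2·54 + 8; 54 = 6·8 + 6; 8 = 1·6 + 2; 6 = 3·2 + 0 → 2
gcd(2, 14): 14 = 7·2 + 0 → 2
gcd(2, 86): 86 = 43·2 + 0 → 2
gcd(2, 962): 962 = 481·2 + 0 → 2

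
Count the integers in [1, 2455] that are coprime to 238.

238 = 2·7·17. Inclusion–exclusion on these primes:
2455 − ⌊2455/2⌋ − ⌊2455/7⌋ − ⌊2455/17⌋ + ⌊2455/14⌋ + ⌊2455/34⌋ + ⌊2455/119⌋ − ⌊2455/238⌋ = 991

991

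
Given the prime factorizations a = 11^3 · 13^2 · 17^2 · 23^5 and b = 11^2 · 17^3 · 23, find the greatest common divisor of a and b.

804287

min exponent per shared prime: 11^2 · 17^2 · 23 = 804287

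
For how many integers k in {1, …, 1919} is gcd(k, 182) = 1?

Prime factors of 182: 2, 7, 13. Count integers ≤ 1919 divisible by none of them.
By inclusion–exclusion: 1919 − ⌊1919/2⌋ − ⌊1919/7⌋ − ⌊1919/13⌋ + ⌊1919/14⌋ + ⌊1919/26⌋ + ⌊1919/91⌋ − ⌊1919/182⌋ = 760.

760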